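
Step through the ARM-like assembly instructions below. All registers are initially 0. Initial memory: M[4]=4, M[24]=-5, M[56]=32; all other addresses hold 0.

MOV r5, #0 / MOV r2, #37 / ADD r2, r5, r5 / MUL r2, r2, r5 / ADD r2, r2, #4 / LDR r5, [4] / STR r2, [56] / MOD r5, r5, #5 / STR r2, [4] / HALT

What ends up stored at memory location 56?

4

after MOV r5, #0: r5=0
after MOV r2, #37: r2=37
after ADD r2, r5, r5: r2=0+0=0
after MUL r2, r2, r5: r2=0*0=0
after ADD r2, r2, #4: r2=0+4=4
after LDR r5, [4]: r5=M[4]=4
STR r2, [56] → M[56]=4
after MOD r5, r5, #5: r5=4%5=4
STR r2, [4] → M[4]=4
halt.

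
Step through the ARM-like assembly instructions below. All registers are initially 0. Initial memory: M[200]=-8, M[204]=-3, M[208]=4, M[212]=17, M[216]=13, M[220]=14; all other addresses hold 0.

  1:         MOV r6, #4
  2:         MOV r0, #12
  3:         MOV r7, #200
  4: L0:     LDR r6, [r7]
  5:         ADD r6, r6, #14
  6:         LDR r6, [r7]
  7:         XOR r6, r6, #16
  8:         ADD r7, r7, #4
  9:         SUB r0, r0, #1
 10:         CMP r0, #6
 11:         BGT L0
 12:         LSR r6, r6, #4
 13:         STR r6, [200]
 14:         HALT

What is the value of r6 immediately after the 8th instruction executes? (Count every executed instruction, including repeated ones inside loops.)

-24

after MOV r6, #4: r6=4
after MOV r0, #12: r0=12
after MOV r7, #200: r7=200
after LDR r6, [r7]: r6=M[200]=-8
after ADD r6, r6, #14: r6=(-8)+14=6
after LDR r6, [r7]: r6=M[200]=-8
after XOR r6, r6, #16: r6=(-8)^16=-24
after ADD r7, r7, #4: r7=200+4=204
After step 8: r6 = -24.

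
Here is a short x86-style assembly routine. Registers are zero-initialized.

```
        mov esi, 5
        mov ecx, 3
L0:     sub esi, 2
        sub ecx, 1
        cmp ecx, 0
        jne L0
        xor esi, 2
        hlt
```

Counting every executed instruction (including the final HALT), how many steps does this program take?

16

mov esi, 5 → esi=5
mov ecx, 3 → ecx=3
sub esi, 2 → esi=5-2=3
sub ecx, 1 → ecx=3-1=2
cmp ecx, 0  (cmp 2,0)
jne L0: taken
sub esi, 2 → esi=3-2=1
sub ecx, 1 → ecx=2-1=1
cmp ecx, 0  (cmp 1,0)
jne L0: taken
sub esi, 2 → esi=1-2=-1
sub ecx, 1 → ecx=1-1=0
cmp ecx, 0  (cmp 0,0)
jne L0: not taken
xor esi, 2 → esi=(-1)^2=-3
halt.
Total executed instructions: 16.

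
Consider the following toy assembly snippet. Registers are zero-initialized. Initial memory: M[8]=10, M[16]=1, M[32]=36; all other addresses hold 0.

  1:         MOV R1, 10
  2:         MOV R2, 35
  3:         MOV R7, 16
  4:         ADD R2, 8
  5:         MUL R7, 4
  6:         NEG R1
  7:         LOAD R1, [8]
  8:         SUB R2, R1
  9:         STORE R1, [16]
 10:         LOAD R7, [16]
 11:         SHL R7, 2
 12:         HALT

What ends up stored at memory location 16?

MOV R1, 10 → R1=10
MOV R2, 35 → R2=35
MOV R7, 16 → R7=16
ADD R2, 8 → R2=35+8=43
MUL R7, 4 → R7=16*4=64
NEG R1 → R1=-(10)=-10
LOAD R1, [8] → R1=M[8]=10
SUB R2, R1 → R2=43-10=33
STORE R1, [16] → M[16]=10
LOAD R7, [16] → R7=M[16]=10
SHL R7, 2 → R7=10<<2=40
halt.

10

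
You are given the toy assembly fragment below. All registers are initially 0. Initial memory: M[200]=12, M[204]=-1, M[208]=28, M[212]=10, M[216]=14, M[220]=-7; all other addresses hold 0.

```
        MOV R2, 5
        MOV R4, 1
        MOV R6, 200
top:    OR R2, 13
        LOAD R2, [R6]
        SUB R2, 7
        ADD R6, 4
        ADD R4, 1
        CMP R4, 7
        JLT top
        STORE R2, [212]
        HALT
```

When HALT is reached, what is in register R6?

224

MOV R2, 5 → R2=5
MOV R4, 1 → R4=1
MOV R6, 200 → R6=200
OR R2, 13 → R2=5|13=13
LOAD R2, [R6] → R2=M[200]=12
SUB R2, 7 → R2=12-7=5
ADD R6, 4 → R6=200+4=204
ADD R4, 1 → R4=1+1=2
CMP R4, 7  (cmp 2,7)
JLT top: taken
OR R2, 13 → R2=5|13=13
LOAD R2, [R6] → R2=M[204]=-1
SUB R2, 7 → R2=(-1)-7=-8
ADD R6, 4 → R6=204+4=208
ADD R4, 1 → R4=2+1=3
CMP R4, 7  (cmp 3,7)
JLT top: taken
OR R2, 13 → R2=(-8)|13=-3
LOAD R2, [R6] → R2=M[208]=28
SUB R2, 7 → R2=28-7=21
ADD R6, 4 → R6=208+4=212
ADD R4, 1 → R4=3+1=4
CMP R4, 7  (cmp 4,7)
JLT top: taken
OR R2, 13 → R2=21|13=29
LOAD R2, [R6] → R2=M[212]=10
SUB R2, 7 → R2=10-7=3
ADD R6, 4 → R6=212+4=216
ADD R4, 1 → R4=4+1=5
CMP R4, 7  (cmp 5,7)
JLT top: taken
OR R2, 13 → R2=3|13=15
LOAD R2, [R6] → R2=M[216]=14
SUB R2, 7 → R2=14-7=7
ADD R6, 4 → R6=216+4=220
ADD R4, 1 → R4=5+1=6
CMP R4, 7  (cmp 6,7)
JLT top: taken
OR R2, 13 → R2=7|13=15
LOAD R2, [R6] → R2=M[220]=-7
SUB R2, 7 → R2=(-7)-7=-14
ADD R6, 4 → R6=220+4=224
ADD R4, 1 → R4=6+1=7
CMP R4, 7  (cmp 7,7)
JLT top: not taken
STORE R2, [212] → M[212]=-14
halt.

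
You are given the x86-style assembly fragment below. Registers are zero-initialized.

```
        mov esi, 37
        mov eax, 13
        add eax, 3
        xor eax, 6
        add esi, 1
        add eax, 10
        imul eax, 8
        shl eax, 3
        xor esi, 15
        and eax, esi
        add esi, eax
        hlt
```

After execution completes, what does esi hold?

after mov esi, 37: esi=37
after mov eax, 13: eax=13
after add eax, 3: eax=13+3=16
after xor eax, 6: eax=16^6=22
after add esi, 1: esi=37+1=38
after add eax, 10: eax=22+10=32
after imul eax, 8: eax=32*8=256
after shl eax, 3: eax=256<<3=2048
after xor esi, 15: esi=38^15=41
after and eax, esi: eax=2048&41=0
after add esi, eax: esi=41+0=41
halt.

41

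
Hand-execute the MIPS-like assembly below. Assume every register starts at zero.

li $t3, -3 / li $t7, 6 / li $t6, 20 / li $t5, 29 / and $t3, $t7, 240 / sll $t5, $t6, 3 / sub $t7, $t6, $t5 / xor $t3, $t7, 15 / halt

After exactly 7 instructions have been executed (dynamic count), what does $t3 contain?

after li $t3, -3: $t3=-3
after li $t7, 6: $t7=6
after li $t6, 20: $t6=20
after li $t5, 29: $t5=29
after and $t3, $t7, 240: $t3=6&240=0
after sll $t5, $t6, 3: $t5=20<<3=160
after sub $t7, $t6, $t5: $t7=20-160=-140
After step 7: $t3 = 0.

0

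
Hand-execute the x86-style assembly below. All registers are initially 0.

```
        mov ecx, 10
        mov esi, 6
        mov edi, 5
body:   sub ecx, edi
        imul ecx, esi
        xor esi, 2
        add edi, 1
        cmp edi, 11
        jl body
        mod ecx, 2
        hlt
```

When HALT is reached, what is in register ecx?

0

mov ecx, 10 → ecx=10
mov esi, 6 → esi=6
mov edi, 5 → edi=5
sub ecx, edi → ecx=10-5=5
imul ecx, esi → ecx=5*6=30
xor esi, 2 → esi=6^2=4
add edi, 1 → edi=5+1=6
cmp edi, 11  (cmp 6,11)
jl body: taken
sub ecx, edi → ecx=30-6=24
imul ecx, esi → ecx=24*4=96
xor esi, 2 → esi=4^2=6
add edi, 1 → edi=6+1=7
cmp edi, 11  (cmp 7,11)
jl body: taken
sub ecx, edi → ecx=96-7=89
imul ecx, esi → ecx=89*6=534
xor esi, 2 → esi=6^2=4
add edi, 1 → edi=7+1=8
cmp edi, 11  (cmp 8,11)
jl body: taken
sub ecx, edi → ecx=534-8=526
imul ecx, esi → ecx=526*4=2104
xor esi, 2 → esi=4^2=6
add edi, 1 → edi=8+1=9
cmp edi, 11  (cmp 9,11)
jl body: taken
sub ecx, edi → ecx=2104-9=2095
imul ecx, esi → ecx=2095*6=12570
xor esi, 2 → esi=6^2=4
add edi, 1 → edi=9+1=10
cmp edi, 11  (cmp 10,11)
jl body: taken
sub ecx, edi → ecx=12570-10=12560
imul ecx, esi → ecx=12560*4=50240
xor esi, 2 → esi=4^2=6
add edi, 1 → edi=10+1=11
cmp edi, 11  (cmp 11,11)
jl body: not taken
mod ecx, 2 → ecx=50240%2=0
halt.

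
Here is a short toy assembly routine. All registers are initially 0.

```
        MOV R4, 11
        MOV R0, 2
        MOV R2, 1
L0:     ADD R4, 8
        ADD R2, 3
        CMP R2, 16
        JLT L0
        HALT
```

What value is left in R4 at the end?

after MOV R4, 11: R4=11
after MOV R0, 2: R0=2
after MOV R2, 1: R2=1
after ADD R4, 8: R4=11+8=19
after ADD R2, 3: R2=1+3=4
CMP R2, 16  (cmp 4,16)
JLT L0: taken
after ADD R4, 8: R4=19+8=27
after ADD R2, 3: R2=4+3=7
CMP R2, 16  (cmp 7,16)
JLT L0: taken
after ADD R4, 8: R4=27+8=35
after ADD R2, 3: R2=7+3=10
CMP R2, 16  (cmp 10,16)
JLT L0: taken
after ADD R4, 8: R4=35+8=43
after ADD R2, 3: R2=10+3=13
CMP R2, 16  (cmp 13,16)
JLT L0: taken
after ADD R4, 8: R4=43+8=51
after ADD R2, 3: R2=13+3=16
CMP R2, 16  (cmp 16,16)
JLT L0: not taken
halt.

51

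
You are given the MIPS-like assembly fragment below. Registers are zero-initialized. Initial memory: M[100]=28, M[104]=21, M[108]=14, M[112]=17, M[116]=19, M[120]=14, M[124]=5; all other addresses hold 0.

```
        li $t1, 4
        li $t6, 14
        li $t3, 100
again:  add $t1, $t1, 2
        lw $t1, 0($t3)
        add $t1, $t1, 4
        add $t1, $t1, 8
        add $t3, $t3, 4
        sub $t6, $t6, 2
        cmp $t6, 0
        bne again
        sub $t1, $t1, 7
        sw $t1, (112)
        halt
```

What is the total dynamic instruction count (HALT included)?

after li $t1, 4: $t1=4
after li $t6, 14: $t6=14
after li $t3, 100: $t3=100
after add $t1, $t1, 2: $t1=4+2=6
after lw $t1, 0($t3): $t1=M[100]=28
after add $t1, $t1, 4: $t1=28+4=32
after add $t1, $t1, 8: $t1=32+8=40
after add $t3, $t3, 4: $t3=100+4=104
after sub $t6, $t6, 2: $t6=14-2=12
cmp $t6, 0  (cmp 12,0)
bne again: taken
after add $t1, $t1, 2: $t1=40+2=42
after lw $t1, 0($t3): $t1=M[104]=21
after add $t1, $t1, 4: $t1=21+4=25
after add $t1, $t1, 8: $t1=25+8=33
after add $t3, $t3, 4: $t3=104+4=108
after sub $t6, $t6, 2: $t6=12-2=10
cmp $t6, 0  (cmp 10,0)
bne again: taken
after add $t1, $t1, 2: $t1=33+2=35
after lw $t1, 0($t3): $t1=M[108]=14
after add $t1, $t1, 4: $t1=14+4=18
after add $t1, $t1, 8: $t1=18+8=26
after add $t3, $t3, 4: $t3=108+4=112
after sub $t6, $t6, 2: $t6=10-2=8
cmp $t6, 0  (cmp 8,0)
bne again: taken
after add $t1, $t1, 2: $t1=26+2=28
after lw $t1, 0($t3): $t1=M[112]=17
after add $t1, $t1, 4: $t1=17+4=21
after add $t1, $t1, 8: $t1=21+8=29
after add $t3, $t3, 4: $t3=112+4=116
after sub $t6, $t6, 2: $t6=8-2=6
cmp $t6, 0  (cmp 6,0)
bne again: taken
after add $t1, $t1, 2: $t1=29+2=31
after lw $t1, 0($t3): $t1=M[116]=19
after add $t1, $t1, 4: $t1=19+4=23
after add $t1, $t1, 8: $t1=23+8=31
after add $t3, $t3, 4: $t3=116+4=120
after sub $t6, $t6, 2: $t6=6-2=4
cmp $t6, 0  (cmp 4,0)
bne again: taken
after add $t1, $t1, 2: $t1=31+2=33
after lw $t1, 0($t3): $t1=M[120]=14
after add $t1, $t1, 4: $t1=14+4=18
after add $t1, $t1, 8: $t1=18+8=26
after add $t3, $t3, 4: $t3=120+4=124
after sub $t6, $t6, 2: $t6=4-2=2
cmp $t6, 0  (cmp 2,0)
bne again: taken
after add $t1, $t1, 2: $t1=26+2=28
after lw $t1, 0($t3): $t1=M[124]=5
after add $t1, $t1, 4: $t1=5+4=9
after add $t1, $t1, 8: $t1=9+8=17
after add $t3, $t3, 4: $t3=124+4=128
after sub $t6, $t6, 2: $t6=2-2=0
cmp $t6, 0  (cmp 0,0)
bne again: not taken
after sub $t1, $t1, 7: $t1=17-7=10
sw $t1, (112) → M[112]=10
halt.
Total executed instructions: 62.

62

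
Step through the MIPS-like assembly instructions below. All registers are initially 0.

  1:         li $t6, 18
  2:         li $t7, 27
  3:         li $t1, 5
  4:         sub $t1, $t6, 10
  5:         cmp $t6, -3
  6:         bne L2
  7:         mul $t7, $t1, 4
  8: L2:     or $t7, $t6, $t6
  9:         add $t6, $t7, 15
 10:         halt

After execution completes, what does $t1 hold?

8

after li $t6, 18: $t6=18
after li $t7, 27: $t7=27
after li $t1, 5: $t1=5
after sub $t1, $t6, 10: $t1=18-10=8
cmp $t6, -3  (cmp 18,-3)
bne L2: taken
after or $t7, $t6, $t6: $t7=18|18=18
after add $t6, $t7, 15: $t6=18+15=33
halt.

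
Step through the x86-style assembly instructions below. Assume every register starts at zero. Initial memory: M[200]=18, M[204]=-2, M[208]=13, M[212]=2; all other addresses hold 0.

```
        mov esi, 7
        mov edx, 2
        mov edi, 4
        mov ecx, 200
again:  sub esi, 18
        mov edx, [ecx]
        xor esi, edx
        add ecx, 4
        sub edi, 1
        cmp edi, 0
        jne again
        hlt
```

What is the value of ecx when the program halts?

216

mov esi, 7 → esi=7
mov edx, 2 → edx=2
mov edi, 4 → edi=4
mov ecx, 200 → ecx=200
sub esi, 18 → esi=7-18=-11
mov edx, [ecx] → edx=M[200]=18
xor esi, edx → esi=(-11)^18=-25
add ecx, 4 → ecx=200+4=204
sub edi, 1 → edi=4-1=3
cmp edi, 0  (cmp 3,0)
jne again: taken
sub esi, 18 → esi=(-25)-18=-43
mov edx, [ecx] → edx=M[204]=-2
xor esi, edx → esi=(-43)^(-2)=43
add ecx, 4 → ecx=204+4=208
sub edi, 1 → edi=3-1=2
cmp edi, 0  (cmp 2,0)
jne again: taken
sub esi, 18 → esi=43-18=25
mov edx, [ecx] → edx=M[208]=13
xor esi, edx → esi=25^13=20
add ecx, 4 → ecx=208+4=212
sub edi, 1 → edi=2-1=1
cmp edi, 0  (cmp 1,0)
jne again: taken
sub esi, 18 → esi=20-18=2
mov edx, [ecx] → edx=M[212]=2
xor esi, edx → esi=2^2=0
add ecx, 4 → ecx=212+4=216
sub edi, 1 → edi=1-1=0
cmp edi, 0  (cmp 0,0)
jne again: not taken
halt.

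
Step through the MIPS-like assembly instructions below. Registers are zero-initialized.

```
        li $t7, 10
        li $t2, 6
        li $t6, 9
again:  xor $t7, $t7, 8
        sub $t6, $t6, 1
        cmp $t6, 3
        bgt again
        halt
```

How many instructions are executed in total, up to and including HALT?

after li $t7, 10: $t7=10
after li $t2, 6: $t2=6
after li $t6, 9: $t6=9
after xor $t7, $t7, 8: $t7=10^8=2
after sub $t6, $t6, 1: $t6=9-1=8
cmp $t6, 3  (cmp 8,3)
bgt again: taken
after xor $t7, $t7, 8: $t7=2^8=10
after sub $t6, $t6, 1: $t6=8-1=7
cmp $t6, 3  (cmp 7,3)
bgt again: taken
after xor $t7, $t7, 8: $t7=10^8=2
after sub $t6, $t6, 1: $t6=7-1=6
cmp $t6, 3  (cmp 6,3)
bgt again: taken
after xor $t7, $t7, 8: $t7=2^8=10
after sub $t6, $t6, 1: $t6=6-1=5
cmp $t6, 3  (cmp 5,3)
bgt again: taken
after xor $t7, $t7, 8: $t7=10^8=2
after sub $t6, $t6, 1: $t6=5-1=4
cmp $t6, 3  (cmp 4,3)
bgt again: taken
after xor $t7, $t7, 8: $t7=2^8=10
after sub $t6, $t6, 1: $t6=4-1=3
cmp $t6, 3  (cmp 3,3)
bgt again: not taken
halt.
Total executed instructions: 28.

28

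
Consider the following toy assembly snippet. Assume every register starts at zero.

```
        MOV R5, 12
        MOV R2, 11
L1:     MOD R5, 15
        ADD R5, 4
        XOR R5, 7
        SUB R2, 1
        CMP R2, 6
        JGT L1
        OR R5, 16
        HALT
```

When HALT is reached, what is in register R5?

24

MOV R5, 12 → R5=12
MOV R2, 11 → R2=11
MOD R5, 15 → R5=12%15=12
ADD R5, 4 → R5=12+4=16
XOR R5, 7 → R5=16^7=23
SUB R2, 1 → R2=11-1=10
CMP R2, 6  (cmp 10,6)
JGT L1: taken
MOD R5, 15 → R5=23%15=8
ADD R5, 4 → R5=8+4=12
XOR R5, 7 → R5=12^7=11
SUB R2, 1 → R2=10-1=9
CMP R2, 6  (cmp 9,6)
JGT L1: taken
MOD R5, 15 → R5=11%15=11
ADD R5, 4 → R5=11+4=15
XOR R5, 7 → R5=15^7=8
SUB R2, 1 → R2=9-1=8
CMP R2, 6  (cmp 8,6)
JGT L1: taken
MOD R5, 15 → R5=8%15=8
ADD R5, 4 → R5=8+4=12
XOR R5, 7 → R5=12^7=11
SUB R2, 1 → R2=8-1=7
CMP R2, 6  (cmp 7,6)
JGT L1: taken
MOD R5, 15 → R5=11%15=11
ADD R5, 4 → R5=11+4=15
XOR R5, 7 → R5=15^7=8
SUB R2, 1 → R2=7-1=6
CMP R2, 6  (cmp 6,6)
JGT L1: not taken
OR R5, 16 → R5=8|16=24
halt.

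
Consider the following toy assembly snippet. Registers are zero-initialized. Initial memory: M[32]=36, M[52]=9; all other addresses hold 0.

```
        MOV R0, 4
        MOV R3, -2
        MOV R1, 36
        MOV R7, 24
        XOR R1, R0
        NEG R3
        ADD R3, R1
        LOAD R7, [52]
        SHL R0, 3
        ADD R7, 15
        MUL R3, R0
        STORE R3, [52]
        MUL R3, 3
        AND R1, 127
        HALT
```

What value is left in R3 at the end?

3264

MOV R0, 4 → R0=4
MOV R3, -2 → R3=-2
MOV R1, 36 → R1=36
MOV R7, 24 → R7=24
XOR R1, R0 → R1=36^4=32
NEG R3 → R3=-(-2)=2
ADD R3, R1 → R3=2+32=34
LOAD R7, [52] → R7=M[52]=9
SHL R0, 3 → R0=4<<3=32
ADD R7, 15 → R7=9+15=24
MUL R3, R0 → R3=34*32=1088
STORE R3, [52] → M[52]=1088
MUL R3, 3 → R3=1088*3=3264
AND R1, 127 → R1=32&127=32
halt.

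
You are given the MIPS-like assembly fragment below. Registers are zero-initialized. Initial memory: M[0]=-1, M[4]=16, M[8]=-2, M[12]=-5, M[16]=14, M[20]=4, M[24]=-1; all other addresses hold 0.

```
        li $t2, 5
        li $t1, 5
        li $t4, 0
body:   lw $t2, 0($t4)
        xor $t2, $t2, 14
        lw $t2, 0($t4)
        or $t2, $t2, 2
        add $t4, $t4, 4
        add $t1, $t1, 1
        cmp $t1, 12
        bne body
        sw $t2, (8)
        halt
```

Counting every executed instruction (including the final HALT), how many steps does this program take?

li $t2, 5 → $t2=5
li $t1, 5 → $t1=5
li $t4, 0 → $t4=0
lw $t2, 0($t4) → $t2=M[0]=-1
xor $t2, $t2, 14 → $t2=(-1)^14=-15
lw $t2, 0($t4) → $t2=M[0]=-1
or $t2, $t2, 2 → $t2=(-1)|2=-1
add $t4, $t4, 4 → $t4=0+4=4
add $t1, $t1, 1 → $t1=5+1=6
cmp $t1, 12  (cmp 6,12)
bne body: taken
lw $t2, 0($t4) → $t2=M[4]=16
xor $t2, $t2, 14 → $t2=16^14=30
lw $t2, 0($t4) → $t2=M[4]=16
or $t2, $t2, 2 → $t2=16|2=18
add $t4, $t4, 4 → $t4=4+4=8
add $t1, $t1, 1 → $t1=6+1=7
cmp $t1, 12  (cmp 7,12)
bne body: taken
lw $t2, 0($t4) → $t2=M[8]=-2
xor $t2, $t2, 14 → $t2=(-2)^14=-16
lw $t2, 0($t4) → $t2=M[8]=-2
or $t2, $t2, 2 → $t2=(-2)|2=-2
add $t4, $t4, 4 → $t4=8+4=12
add $t1, $t1, 1 → $t1=7+1=8
cmp $t1, 12  (cmp 8,12)
bne body: taken
lw $t2, 0($t4) → $t2=M[12]=-5
xor $t2, $t2, 14 → $t2=(-5)^14=-11
lw $t2, 0($t4) → $t2=M[12]=-5
or $t2, $t2, 2 → $t2=(-5)|2=-5
add $t4, $t4, 4 → $t4=12+4=16
add $t1, $t1, 1 → $t1=8+1=9
cmp $t1, 12  (cmp 9,12)
bne body: taken
lw $t2, 0($t4) → $t2=M[16]=14
xor $t2, $t2, 14 → $t2=14^14=0
lw $t2, 0($t4) → $t2=M[16]=14
or $t2, $t2, 2 → $t2=14|2=14
add $t4, $t4, 4 → $t4=16+4=20
add $t1, $t1, 1 → $t1=9+1=10
cmp $t1, 12  (cmp 10,12)
bne body: taken
lw $t2, 0($t4) → $t2=M[20]=4
xor $t2, $t2, 14 → $t2=4^14=10
lw $t2, 0($t4) → $t2=M[20]=4
or $t2, $t2, 2 → $t2=4|2=6
add $t4, $t4, 4 → $t4=20+4=24
add $t1, $t1, 1 → $t1=10+1=11
cmp $t1, 12  (cmp 11,12)
bne body: taken
lw $t2, 0($t4) → $t2=M[24]=-1
xor $t2, $t2, 14 → $t2=(-1)^14=-15
lw $t2, 0($t4) → $t2=M[24]=-1
or $t2, $t2, 2 → $t2=(-1)|2=-1
add $t4, $t4, 4 → $t4=24+4=28
add $t1, $t1, 1 → $t1=11+1=12
cmp $t1, 12  (cmp 12,12)
bne body: not taken
sw $t2, (8) → M[8]=-1
halt.
Total executed instructions: 61.

61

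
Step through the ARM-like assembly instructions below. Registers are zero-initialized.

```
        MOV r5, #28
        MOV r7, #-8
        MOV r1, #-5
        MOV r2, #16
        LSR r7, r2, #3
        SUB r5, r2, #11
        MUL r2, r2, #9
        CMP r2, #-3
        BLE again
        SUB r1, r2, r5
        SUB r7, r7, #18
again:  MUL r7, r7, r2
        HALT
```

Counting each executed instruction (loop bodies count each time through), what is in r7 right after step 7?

MOV r5, #28 → r5=28
MOV r7, #-8 → r7=-8
MOV r1, #-5 → r1=-5
MOV r2, #16 → r2=16
LSR r7, r2, #3 → r7=16>>3=2
SUB r5, r2, #11 → r5=16-11=5
MUL r2, r2, #9 → r2=16*9=144
After step 7: r7 = 2.

2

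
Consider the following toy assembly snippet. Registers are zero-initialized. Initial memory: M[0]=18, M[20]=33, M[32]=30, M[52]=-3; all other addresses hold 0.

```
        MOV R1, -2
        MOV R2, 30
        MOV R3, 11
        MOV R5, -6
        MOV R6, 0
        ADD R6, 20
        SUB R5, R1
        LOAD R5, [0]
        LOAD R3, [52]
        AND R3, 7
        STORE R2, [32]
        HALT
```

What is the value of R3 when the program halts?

5

MOV R1, -2 → R1=-2
MOV R2, 30 → R2=30
MOV R3, 11 → R3=11
MOV R5, -6 → R5=-6
MOV R6, 0 → R6=0
ADD R6, 20 → R6=0+20=20
SUB R5, R1 → R5=(-6)-(-2)=-4
LOAD R5, [0] → R5=M[0]=18
LOAD R3, [52] → R3=M[52]=-3
AND R3, 7 → R3=(-3)&7=5
STORE R2, [32] → M[32]=30
halt.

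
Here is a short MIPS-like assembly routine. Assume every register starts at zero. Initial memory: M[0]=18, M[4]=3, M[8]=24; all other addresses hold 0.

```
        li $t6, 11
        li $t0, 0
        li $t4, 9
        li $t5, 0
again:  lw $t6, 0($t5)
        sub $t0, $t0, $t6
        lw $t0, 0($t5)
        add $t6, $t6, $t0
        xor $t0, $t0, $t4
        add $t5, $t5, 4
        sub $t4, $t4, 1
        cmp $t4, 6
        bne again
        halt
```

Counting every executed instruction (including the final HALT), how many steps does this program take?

32

after li $t6, 11: $t6=11
after li $t0, 0: $t0=0
after li $t4, 9: $t4=9
after li $t5, 0: $t5=0
after lw $t6, 0($t5): $t6=M[0]=18
after sub $t0, $t0, $t6: $t0=0-18=-18
after lw $t0, 0($t5): $t0=M[0]=18
after add $t6, $t6, $t0: $t6=18+18=36
after xor $t0, $t0, $t4: $t0=18^9=27
after add $t5, $t5, 4: $t5=0+4=4
after sub $t4, $t4, 1: $t4=9-1=8
cmp $t4, 6  (cmp 8,6)
bne again: taken
after lw $t6, 0($t5): $t6=M[4]=3
after sub $t0, $t0, $t6: $t0=27-3=24
after lw $t0, 0($t5): $t0=M[4]=3
after add $t6, $t6, $t0: $t6=3+3=6
after xor $t0, $t0, $t4: $t0=3^8=11
after add $t5, $t5, 4: $t5=4+4=8
after sub $t4, $t4, 1: $t4=8-1=7
cmp $t4, 6  (cmp 7,6)
bne again: taken
after lw $t6, 0($t5): $t6=M[8]=24
after sub $t0, $t0, $t6: $t0=11-24=-13
after lw $t0, 0($t5): $t0=M[8]=24
after add $t6, $t6, $t0: $t6=24+24=48
after xor $t0, $t0, $t4: $t0=24^7=31
after add $t5, $t5, 4: $t5=8+4=12
after sub $t4, $t4, 1: $t4=7-1=6
cmp $t4, 6  (cmp 6,6)
bne again: not taken
halt.
Total executed instructions: 32.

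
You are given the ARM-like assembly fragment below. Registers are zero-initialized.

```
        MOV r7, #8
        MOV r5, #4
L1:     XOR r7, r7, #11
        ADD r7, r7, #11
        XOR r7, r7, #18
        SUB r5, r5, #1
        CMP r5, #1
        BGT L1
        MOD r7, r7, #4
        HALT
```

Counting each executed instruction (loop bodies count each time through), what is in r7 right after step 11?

MOV r7, #8 → r7=8
MOV r5, #4 → r5=4
XOR r7, r7, #11 → r7=8^11=3
ADD r7, r7, #11 → r7=3+11=14
XOR r7, r7, #18 → r7=14^18=28
SUB r5, r5, #1 → r5=4-1=3
CMP r5, #1  (cmp 3,1)
BGT L1: taken
XOR r7, r7, #11 → r7=28^11=23
ADD r7, r7, #11 → r7=23+11=34
XOR r7, r7, #18 → r7=34^18=48
After step 11: r7 = 48.

48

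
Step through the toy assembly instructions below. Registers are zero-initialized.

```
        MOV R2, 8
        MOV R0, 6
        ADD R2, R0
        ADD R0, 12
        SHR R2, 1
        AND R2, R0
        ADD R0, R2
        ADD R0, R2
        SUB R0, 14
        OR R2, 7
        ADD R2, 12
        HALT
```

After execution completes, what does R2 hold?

19

R2=8
R0=6
R2=8+6=14
R0=6+12=18
R2=14>>1=7
R2=7&18=2
R0=18+2=20
R0=20+2=22
R0=22-14=8
R2=2|7=7
R2=7+12=19
halt.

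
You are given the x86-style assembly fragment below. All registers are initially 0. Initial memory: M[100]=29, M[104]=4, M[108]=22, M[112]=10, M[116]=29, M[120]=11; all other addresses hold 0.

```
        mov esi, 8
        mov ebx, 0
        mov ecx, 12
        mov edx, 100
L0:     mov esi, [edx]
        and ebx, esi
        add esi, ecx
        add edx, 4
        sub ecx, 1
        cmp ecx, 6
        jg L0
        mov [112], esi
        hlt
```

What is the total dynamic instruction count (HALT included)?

mov esi, 8 → esi=8
mov ebx, 0 → ebx=0
mov ecx, 12 → ecx=12
mov edx, 100 → edx=100
mov esi, [edx] → esi=M[100]=29
and ebx, esi → ebx=0&29=0
add esi, ecx → esi=29+12=41
add edx, 4 → edx=100+4=104
sub ecx, 1 → ecx=12-1=11
cmp ecx, 6  (cmp 11,6)
jg L0: taken
mov esi, [edx] → esi=M[104]=4
and ebx, esi → ebx=0&4=0
add esi, ecx → esi=4+11=15
add edx, 4 → edx=104+4=108
sub ecx, 1 → ecx=11-1=10
cmp ecx, 6  (cmp 10,6)
jg L0: taken
mov esi, [edx] → esi=M[108]=22
and ebx, esi → ebx=0&22=0
add esi, ecx → esi=22+10=32
add edx, 4 → edx=108+4=112
sub ecx, 1 → ecx=10-1=9
cmp ecx, 6  (cmp 9,6)
jg L0: taken
mov esi, [edx] → esi=M[112]=10
and ebx, esi → ebx=0&10=0
add esi, ecx → esi=10+9=19
add edx, 4 → edx=112+4=116
sub ecx, 1 → ecx=9-1=8
cmp ecx, 6  (cmp 8,6)
jg L0: taken
mov esi, [edx] → esi=M[116]=29
and ebx, esi → ebx=0&29=0
add esi, ecx → esi=29+8=37
add edx, 4 → edx=116+4=120
sub ecx, 1 → ecx=8-1=7
cmp ecx, 6  (cmp 7,6)
jg L0: taken
mov esi, [edx] → esi=M[120]=11
and ebx, esi → ebx=0&11=0
add esi, ecx → esi=11+7=18
add edx, 4 → edx=120+4=124
sub ecx, 1 → ecx=7-1=6
cmp ecx, 6  (cmp 6,6)
jg L0: not taken
mov [112], esi → M[112]=18
halt.
Total executed instructions: 48.

48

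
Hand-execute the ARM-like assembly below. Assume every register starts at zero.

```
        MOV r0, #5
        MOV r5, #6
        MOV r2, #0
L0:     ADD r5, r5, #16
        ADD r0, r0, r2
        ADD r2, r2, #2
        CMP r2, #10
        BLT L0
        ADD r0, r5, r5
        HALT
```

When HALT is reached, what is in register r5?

MOV r0, #5 → r0=5
MOV r5, #6 → r5=6
MOV r2, #0 → r2=0
ADD r5, r5, #16 → r5=6+16=22
ADD r0, r0, r2 → r0=5+0=5
ADD r2, r2, #2 → r2=0+2=2
CMP r2, #10  (cmp 2,10)
BLT L0: taken
ADD r5, r5, #16 → r5=22+16=38
ADD r0, r0, r2 → r0=5+2=7
ADD r2, r2, #2 → r2=2+2=4
CMP r2, #10  (cmp 4,10)
BLT L0: taken
ADD r5, r5, #16 → r5=38+16=54
ADD r0, r0, r2 → r0=7+4=11
ADD r2, r2, #2 → r2=4+2=6
CMP r2, #10  (cmp 6,10)
BLT L0: taken
ADD r5, r5, #16 → r5=54+16=70
ADD r0, r0, r2 → r0=11+6=17
ADD r2, r2, #2 → r2=6+2=8
CMP r2, #10  (cmp 8,10)
BLT L0: taken
ADD r5, r5, #16 → r5=70+16=86
ADD r0, r0, r2 → r0=17+8=25
ADD r2, r2, #2 → r2=8+2=10
CMP r2, #10  (cmp 10,10)
BLT L0: not taken
ADD r0, r5, r5 → r0=86+86=172
halt.

86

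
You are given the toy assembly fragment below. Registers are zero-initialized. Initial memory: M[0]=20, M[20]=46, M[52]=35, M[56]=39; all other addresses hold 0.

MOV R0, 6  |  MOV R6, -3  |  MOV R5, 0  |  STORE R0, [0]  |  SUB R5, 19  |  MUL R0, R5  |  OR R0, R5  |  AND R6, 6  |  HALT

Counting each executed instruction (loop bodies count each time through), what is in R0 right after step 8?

MOV R0, 6 → R0=6
MOV R6, -3 → R6=-3
MOV R5, 0 → R5=0
STORE R0, [0] → M[0]=6
SUB R5, 19 → R5=0-19=-19
MUL R0, R5 → R0=6*(-19)=-114
OR R0, R5 → R0=(-114)|(-19)=-17
AND R6, 6 → R6=(-3)&6=4
After step 8: R0 = -17.

-17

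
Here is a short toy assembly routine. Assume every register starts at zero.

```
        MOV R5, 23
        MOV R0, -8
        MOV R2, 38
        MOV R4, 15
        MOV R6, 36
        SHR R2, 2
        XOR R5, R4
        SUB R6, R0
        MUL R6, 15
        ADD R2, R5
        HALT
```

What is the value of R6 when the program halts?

660

after MOV R5, 23: R5=23
after MOV R0, -8: R0=-8
after MOV R2, 38: R2=38
after MOV R4, 15: R4=15
after MOV R6, 36: R6=36
after SHR R2, 2: R2=38>>2=9
after XOR R5, R4: R5=23^15=24
after SUB R6, R0: R6=36-(-8)=44
after MUL R6, 15: R6=44*15=660
after ADD R2, R5: R2=9+24=33
halt.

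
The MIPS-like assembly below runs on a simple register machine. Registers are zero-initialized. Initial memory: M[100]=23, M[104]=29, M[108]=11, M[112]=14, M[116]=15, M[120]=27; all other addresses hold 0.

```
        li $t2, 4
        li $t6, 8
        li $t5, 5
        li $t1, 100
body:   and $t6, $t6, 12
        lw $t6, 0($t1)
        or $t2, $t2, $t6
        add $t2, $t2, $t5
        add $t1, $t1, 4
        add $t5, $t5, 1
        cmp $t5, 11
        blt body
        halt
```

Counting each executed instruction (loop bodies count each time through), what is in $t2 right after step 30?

50

$t2=4
$t6=8
$t5=5
$t1=100
$t6=8&12=8
$t6=M[100]=23
$t2=4|23=23
$t2=23+5=28
$t1=100+4=104
$t5=5+1=6
cmp $t5, 11  (cmp 6,11)
blt body: taken
$t6=23&12=4
$t6=M[104]=29
$t2=28|29=29
$t2=29+6=35
$t1=104+4=108
$t5=6+1=7
cmp $t5, 11  (cmp 7,11)
blt body: taken
$t6=29&12=12
$t6=M[108]=11
$t2=35|11=43
$t2=43+7=50
$t1=108+4=112
$t5=7+1=8
cmp $t5, 11  (cmp 8,11)
blt body: taken
$t6=11&12=8
$t6=M[112]=14
After step 30: $t2 = 50.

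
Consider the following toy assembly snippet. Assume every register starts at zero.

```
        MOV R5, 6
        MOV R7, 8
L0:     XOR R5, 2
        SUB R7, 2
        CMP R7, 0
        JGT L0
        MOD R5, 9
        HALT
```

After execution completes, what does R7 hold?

0

R5=6
R7=8
R5=6^2=4
R7=8-2=6
CMP R7, 0  (cmp 6,0)
JGT L0: taken
R5=4^2=6
R7=6-2=4
CMP R7, 0  (cmp 4,0)
JGT L0: taken
R5=6^2=4
R7=4-2=2
CMP R7, 0  (cmp 2,0)
JGT L0: taken
R5=4^2=6
R7=2-2=0
CMP R7, 0  (cmp 0,0)
JGT L0: not taken
R5=6%9=6
halt.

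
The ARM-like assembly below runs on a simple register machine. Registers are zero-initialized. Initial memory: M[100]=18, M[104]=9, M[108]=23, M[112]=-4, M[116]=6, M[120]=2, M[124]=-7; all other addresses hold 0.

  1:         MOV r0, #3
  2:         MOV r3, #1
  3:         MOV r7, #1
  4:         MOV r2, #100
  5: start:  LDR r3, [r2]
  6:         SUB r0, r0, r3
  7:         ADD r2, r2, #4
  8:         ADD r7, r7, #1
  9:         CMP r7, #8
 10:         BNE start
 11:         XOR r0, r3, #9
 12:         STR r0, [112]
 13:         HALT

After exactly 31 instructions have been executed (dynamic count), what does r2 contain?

120

r0=3
r3=1
r7=1
r2=100
r3=M[100]=18
r0=3-18=-15
r2=100+4=104
r7=1+1=2
CMP r7, #8  (cmp 2,8)
BNE start: taken
r3=M[104]=9
r0=(-15)-9=-24
r2=104+4=108
r7=2+1=3
CMP r7, #8  (cmp 3,8)
BNE start: taken
r3=M[108]=23
r0=(-24)-23=-47
r2=108+4=112
r7=3+1=4
CMP r7, #8  (cmp 4,8)
BNE start: taken
r3=M[112]=-4
r0=(-47)-(-4)=-43
r2=112+4=116
r7=4+1=5
CMP r7, #8  (cmp 5,8)
BNE start: taken
r3=M[116]=6
r0=(-43)-6=-49
r2=116+4=120
After step 31: r2 = 120.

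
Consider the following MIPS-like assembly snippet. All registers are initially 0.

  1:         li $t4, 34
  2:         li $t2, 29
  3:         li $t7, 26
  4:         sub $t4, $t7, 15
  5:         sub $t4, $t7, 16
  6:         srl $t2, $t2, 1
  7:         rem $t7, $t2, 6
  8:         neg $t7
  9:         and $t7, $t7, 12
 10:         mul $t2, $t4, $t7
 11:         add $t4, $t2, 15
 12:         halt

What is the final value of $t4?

135

$t4=34
$t2=29
$t7=26
$t4=26-15=11
$t4=26-16=10
$t2=29>>1=14
$t7=14%6=2
$t7=-(2)=-2
$t7=(-2)&12=12
$t2=10*12=120
$t4=120+15=135
halt.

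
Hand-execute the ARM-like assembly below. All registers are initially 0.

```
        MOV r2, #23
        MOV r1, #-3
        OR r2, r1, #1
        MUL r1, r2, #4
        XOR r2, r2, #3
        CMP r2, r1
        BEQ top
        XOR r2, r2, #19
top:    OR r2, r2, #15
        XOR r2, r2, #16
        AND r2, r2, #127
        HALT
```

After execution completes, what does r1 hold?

-12

r2=23
r1=-3
r2=(-3)|1=-3
r1=(-3)*4=-12
r2=(-3)^3=-2
CMP r2, r1  (cmp -2,-12)
BEQ top: not taken
r2=(-2)^19=-19
r2=(-19)|15=-17
r2=(-17)^16=-1
r2=(-1)&127=127
halt.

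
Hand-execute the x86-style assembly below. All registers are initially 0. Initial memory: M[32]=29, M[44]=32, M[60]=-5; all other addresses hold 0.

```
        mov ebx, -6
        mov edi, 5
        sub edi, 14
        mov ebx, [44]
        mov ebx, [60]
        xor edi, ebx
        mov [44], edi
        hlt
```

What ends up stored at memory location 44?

12

ebx=-6
edi=5
edi=5-14=-9
ebx=M[44]=32
ebx=M[60]=-5
edi=(-9)^(-5)=12
mov [44], edi → M[44]=12
halt.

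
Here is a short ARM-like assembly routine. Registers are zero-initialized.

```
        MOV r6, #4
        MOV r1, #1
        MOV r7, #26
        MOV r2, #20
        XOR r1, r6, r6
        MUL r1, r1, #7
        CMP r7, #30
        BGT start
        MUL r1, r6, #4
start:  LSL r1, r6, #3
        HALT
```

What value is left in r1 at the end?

32

r6=4
r1=1
r7=26
r2=20
r1=4^4=0
r1=0*7=0
CMP r7, #30  (cmp 26,30)
BGT start: not taken
r1=4*4=16
r1=4<<3=32
halt.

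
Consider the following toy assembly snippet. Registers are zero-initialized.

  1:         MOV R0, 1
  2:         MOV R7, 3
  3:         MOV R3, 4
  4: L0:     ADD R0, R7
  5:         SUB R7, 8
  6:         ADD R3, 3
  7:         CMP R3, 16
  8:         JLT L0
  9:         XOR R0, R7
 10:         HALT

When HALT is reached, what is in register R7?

R0=1
R7=3
R3=4
R0=1+3=4
R7=3-8=-5
R3=4+3=7
CMP R3, 16  (cmp 7,16)
JLT L0: taken
R0=4+(-5)=-1
R7=(-5)-8=-13
R3=7+3=10
CMP R3, 16  (cmp 10,16)
JLT L0: taken
R0=(-1)+(-13)=-14
R7=(-13)-8=-21
R3=10+3=13
CMP R3, 16  (cmp 13,16)
JLT L0: taken
R0=(-14)+(-21)=-35
R7=(-21)-8=-29
R3=13+3=16
CMP R3, 16  (cmp 16,16)
JLT L0: not taken
R0=(-35)^(-29)=62
halt.

-29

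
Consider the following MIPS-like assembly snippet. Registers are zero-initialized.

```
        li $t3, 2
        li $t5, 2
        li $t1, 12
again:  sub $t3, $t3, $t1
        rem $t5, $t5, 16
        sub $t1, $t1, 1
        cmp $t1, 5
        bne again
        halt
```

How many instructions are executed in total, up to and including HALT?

39

after li $t3, 2: $t3=2
after li $t5, 2: $t5=2
after li $t1, 12: $t1=12
after sub $t3, $t3, $t1: $t3=2-12=-10
after rem $t5, $t5, 16: $t5=2%16=2
after sub $t1, $t1, 1: $t1=12-1=11
cmp $t1, 5  (cmp 11,5)
bne again: taken
after sub $t3, $t3, $t1: $t3=(-10)-11=-21
after rem $t5, $t5, 16: $t5=2%16=2
after sub $t1, $t1, 1: $t1=11-1=10
cmp $t1, 5  (cmp 10,5)
bne again: taken
after sub $t3, $t3, $t1: $t3=(-21)-10=-31
after rem $t5, $t5, 16: $t5=2%16=2
after sub $t1, $t1, 1: $t1=10-1=9
cmp $t1, 5  (cmp 9,5)
bne again: taken
after sub $t3, $t3, $t1: $t3=(-31)-9=-40
after rem $t5, $t5, 16: $t5=2%16=2
after sub $t1, $t1, 1: $t1=9-1=8
cmp $t1, 5  (cmp 8,5)
bne again: taken
after sub $t3, $t3, $t1: $t3=(-40)-8=-48
after rem $t5, $t5, 16: $t5=2%16=2
after sub $t1, $t1, 1: $t1=8-1=7
cmp $t1, 5  (cmp 7,5)
bne again: taken
after sub $t3, $t3, $t1: $t3=(-48)-7=-55
after rem $t5, $t5, 16: $t5=2%16=2
after sub $t1, $t1, 1: $t1=7-1=6
cmp $t1, 5  (cmp 6,5)
bne again: taken
after sub $t3, $t3, $t1: $t3=(-55)-6=-61
after rem $t5, $t5, 16: $t5=2%16=2
after sub $t1, $t1, 1: $t1=6-1=5
cmp $t1, 5  (cmp 5,5)
bne again: not taken
halt.
Total executed instructions: 39.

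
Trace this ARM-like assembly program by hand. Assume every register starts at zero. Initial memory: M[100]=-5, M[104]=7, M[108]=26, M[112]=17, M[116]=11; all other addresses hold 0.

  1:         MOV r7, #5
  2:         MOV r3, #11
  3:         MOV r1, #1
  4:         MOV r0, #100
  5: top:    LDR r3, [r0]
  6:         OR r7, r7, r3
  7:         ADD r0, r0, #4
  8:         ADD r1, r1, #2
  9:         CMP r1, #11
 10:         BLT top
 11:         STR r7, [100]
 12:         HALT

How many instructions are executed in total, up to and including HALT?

36

MOV r7, #5 → r7=5
MOV r3, #11 → r3=11
MOV r1, #1 → r1=1
MOV r0, #100 → r0=100
LDR r3, [r0] → r3=M[100]=-5
OR r7, r7, r3 → r7=5|(-5)=-1
ADD r0, r0, #4 → r0=100+4=104
ADD r1, r1, #2 → r1=1+2=3
CMP r1, #11  (cmp 3,11)
BLT top: taken
LDR r3, [r0] → r3=M[104]=7
OR r7, r7, r3 → r7=(-1)|7=-1
ADD r0, r0, #4 → r0=104+4=108
ADD r1, r1, #2 → r1=3+2=5
CMP r1, #11  (cmp 5,11)
BLT top: taken
LDR r3, [r0] → r3=M[108]=26
OR r7, r7, r3 → r7=(-1)|26=-1
ADD r0, r0, #4 → r0=108+4=112
ADD r1, r1, #2 → r1=5+2=7
CMP r1, #11  (cmp 7,11)
BLT top: taken
LDR r3, [r0] → r3=M[112]=17
OR r7, r7, r3 → r7=(-1)|17=-1
ADD r0, r0, #4 → r0=112+4=116
ADD r1, r1, #2 → r1=7+2=9
CMP r1, #11  (cmp 9,11)
BLT top: taken
LDR r3, [r0] → r3=M[116]=11
OR r7, r7, r3 → r7=(-1)|11=-1
ADD r0, r0, #4 → r0=116+4=120
ADD r1, r1, #2 → r1=9+2=11
CMP r1, #11  (cmp 11,11)
BLT top: not taken
STR r7, [100] → M[100]=-1
halt.
Total executed instructions: 36.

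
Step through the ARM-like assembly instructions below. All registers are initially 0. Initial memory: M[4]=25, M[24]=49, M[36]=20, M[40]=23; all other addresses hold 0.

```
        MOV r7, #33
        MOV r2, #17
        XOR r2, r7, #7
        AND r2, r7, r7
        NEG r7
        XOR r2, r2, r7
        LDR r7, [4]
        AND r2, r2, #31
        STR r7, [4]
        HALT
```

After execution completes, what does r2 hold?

30

after MOV r7, #33: r7=33
after MOV r2, #17: r2=17
after XOR r2, r7, #7: r2=33^7=38
after AND r2, r7, r7: r2=33&33=33
after NEG r7: r7=-(33)=-33
after XOR r2, r2, r7: r2=33^(-33)=-2
after LDR r7, [4]: r7=M[4]=25
after AND r2, r2, #31: r2=(-2)&31=30
STR r7, [4] → M[4]=25
halt.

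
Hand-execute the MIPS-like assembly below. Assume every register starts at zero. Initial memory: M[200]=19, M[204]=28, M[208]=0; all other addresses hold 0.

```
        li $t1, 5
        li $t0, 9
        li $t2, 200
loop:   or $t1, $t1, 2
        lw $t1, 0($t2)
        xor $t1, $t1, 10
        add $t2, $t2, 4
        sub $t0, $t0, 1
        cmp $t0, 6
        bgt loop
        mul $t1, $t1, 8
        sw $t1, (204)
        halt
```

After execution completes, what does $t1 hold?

$t1=5
$t0=9
$t2=200
$t1=5|2=7
$t1=M[200]=19
$t1=19^10=25
$t2=200+4=204
$t0=9-1=8
cmp $t0, 6  (cmp 8,6)
bgt loop: taken
$t1=25|2=27
$t1=M[204]=28
$t1=28^10=22
$t2=204+4=208
$t0=8-1=7
cmp $t0, 6  (cmp 7,6)
bgt loop: taken
$t1=22|2=22
$t1=M[208]=0
$t1=0^10=10
$t2=208+4=212
$t0=7-1=6
cmp $t0, 6  (cmp 6,6)
bgt loop: not taken
$t1=10*8=80
sw $t1, (204) → M[204]=80
halt.

80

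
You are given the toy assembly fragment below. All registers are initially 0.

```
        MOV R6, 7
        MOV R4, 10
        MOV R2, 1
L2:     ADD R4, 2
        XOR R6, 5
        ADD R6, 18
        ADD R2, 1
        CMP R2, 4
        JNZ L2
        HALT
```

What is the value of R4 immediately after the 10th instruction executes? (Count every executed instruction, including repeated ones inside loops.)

14

after MOV R6, 7: R6=7
after MOV R4, 10: R4=10
after MOV R2, 1: R2=1
after ADD R4, 2: R4=10+2=12
after XOR R6, 5: R6=7^5=2
after ADD R6, 18: R6=2+18=20
after ADD R2, 1: R2=1+1=2
CMP R2, 4  (cmp 2,4)
JNZ L2: taken
after ADD R4, 2: R4=12+2=14
After step 10: R4 = 14.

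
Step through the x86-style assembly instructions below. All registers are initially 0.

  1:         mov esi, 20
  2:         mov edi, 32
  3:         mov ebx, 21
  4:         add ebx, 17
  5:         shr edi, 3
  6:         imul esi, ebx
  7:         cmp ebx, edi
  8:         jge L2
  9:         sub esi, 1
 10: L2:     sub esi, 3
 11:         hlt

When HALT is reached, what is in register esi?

after mov esi, 20: esi=20
after mov edi, 32: edi=32
after mov ebx, 21: ebx=21
after add ebx, 17: ebx=21+17=38
after shr edi, 3: edi=32>>3=4
after imul esi, ebx: esi=20*38=760
cmp ebx, edi  (cmp 38,4)
jge L2: taken
after sub esi, 3: esi=760-3=757
halt.

757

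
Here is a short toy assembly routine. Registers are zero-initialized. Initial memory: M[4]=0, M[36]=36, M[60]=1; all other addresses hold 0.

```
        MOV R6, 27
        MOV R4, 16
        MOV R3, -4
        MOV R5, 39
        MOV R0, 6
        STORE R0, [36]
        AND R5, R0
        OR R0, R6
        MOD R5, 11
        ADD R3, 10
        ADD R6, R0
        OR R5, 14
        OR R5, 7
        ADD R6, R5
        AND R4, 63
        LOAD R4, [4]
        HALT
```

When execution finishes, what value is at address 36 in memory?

6

R6=27
R4=16
R3=-4
R5=39
R0=6
STORE R0, [36] → M[36]=6
R5=39&6=6
R0=6|27=31
R5=6%11=6
R3=(-4)+10=6
R6=27+31=58
R5=6|14=14
R5=14|7=15
R6=58+15=73
R4=16&63=16
R4=M[4]=0
halt.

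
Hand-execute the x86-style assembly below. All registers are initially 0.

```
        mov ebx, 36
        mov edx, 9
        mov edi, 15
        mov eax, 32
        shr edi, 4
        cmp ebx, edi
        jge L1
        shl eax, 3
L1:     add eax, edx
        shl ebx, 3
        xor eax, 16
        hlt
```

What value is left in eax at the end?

mov ebx, 36 → ebx=36
mov edx, 9 → edx=9
mov edi, 15 → edi=15
mov eax, 32 → eax=32
shr edi, 4 → edi=15>>4=0
cmp ebx, edi  (cmp 36,0)
jge L1: taken
add eax, edx → eax=32+9=41
shl ebx, 3 → ebx=36<<3=288
xor eax, 16 → eax=41^16=57
halt.

57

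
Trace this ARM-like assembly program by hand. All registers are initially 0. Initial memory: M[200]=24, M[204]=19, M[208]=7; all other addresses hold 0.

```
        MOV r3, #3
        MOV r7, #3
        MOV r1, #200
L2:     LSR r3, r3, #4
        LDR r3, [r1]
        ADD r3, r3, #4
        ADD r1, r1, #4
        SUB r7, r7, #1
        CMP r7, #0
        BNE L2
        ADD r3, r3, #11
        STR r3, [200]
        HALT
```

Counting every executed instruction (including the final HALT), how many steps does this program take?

27

r3=3
r7=3
r1=200
r3=3>>4=0
r3=M[200]=24
r3=24+4=28
r1=200+4=204
r7=3-1=2
CMP r7, #0  (cmp 2,0)
BNE L2: taken
r3=28>>4=1
r3=M[204]=19
r3=19+4=23
r1=204+4=208
r7=2-1=1
CMP r7, #0  (cmp 1,0)
BNE L2: taken
r3=23>>4=1
r3=M[208]=7
r3=7+4=11
r1=208+4=212
r7=1-1=0
CMP r7, #0  (cmp 0,0)
BNE L2: not taken
r3=11+11=22
STR r3, [200] → M[200]=22
halt.
Total executed instructions: 27.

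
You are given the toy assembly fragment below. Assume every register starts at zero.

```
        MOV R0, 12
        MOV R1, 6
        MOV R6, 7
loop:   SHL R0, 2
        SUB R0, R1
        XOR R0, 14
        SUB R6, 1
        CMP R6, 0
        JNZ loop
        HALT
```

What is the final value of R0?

131076

MOV R0, 12 → R0=12
MOV R1, 6 → R1=6
MOV R6, 7 → R6=7
SHL R0, 2 → R0=12<<2=48
SUB R0, R1 → R0=48-6=42
XOR R0, 14 → R0=42^14=36
SUB R6, 1 → R6=7-1=6
CMP R6, 0  (cmp 6,0)
JNZ loop: taken
SHL R0, 2 → R0=36<<2=144
SUB R0, R1 → R0=144-6=138
XOR R0, 14 → R0=138^14=132
SUB R6, 1 → R6=6-1=5
CMP R6, 0  (cmp 5,0)
JNZ loop: taken
SHL R0, 2 → R0=132<<2=528
SUB R0, R1 → R0=528-6=522
XOR R0, 14 → R0=522^14=516
SUB R6, 1 → R6=5-1=4
CMP R6, 0  (cmp 4,0)
JNZ loop: taken
SHL R0, 2 → R0=516<<2=2064
SUB R0, R1 → R0=2064-6=2058
XOR R0, 14 → R0=2058^14=2052
SUB R6, 1 → R6=4-1=3
CMP R6, 0  (cmp 3,0)
JNZ loop: taken
SHL R0, 2 → R0=2052<<2=8208
SUB R0, R1 → R0=8208-6=8202
XOR R0, 14 → R0=8202^14=8196
SUB R6, 1 → R6=3-1=2
CMP R6, 0  (cmp 2,0)
JNZ loop: taken
SHL R0, 2 → R0=8196<<2=32784
SUB R0, R1 → R0=32784-6=32778
XOR R0, 14 → R0=32778^14=32772
SUB R6, 1 → R6=2-1=1
CMP R6, 0  (cmp 1,0)
JNZ loop: taken
SHL R0, 2 → R0=32772<<2=131088
SUB R0, R1 → R0=131088-6=131082
XOR R0, 14 → R0=131082^14=131076
SUB R6, 1 → R6=1-1=0
CMP R6, 0  (cmp 0,0)
JNZ loop: not taken
halt.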